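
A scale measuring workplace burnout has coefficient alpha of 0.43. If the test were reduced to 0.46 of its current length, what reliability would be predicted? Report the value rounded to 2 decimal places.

0.26

Apply the Spearman-Brown prophecy formula, r' = nr / [1 + (n − 1)r]:
r_new = 0.46·0.43 / [1 + (0.46 − 1)·0.43]
r_new = 0.1978 / 0.7678 ≈ 0.2576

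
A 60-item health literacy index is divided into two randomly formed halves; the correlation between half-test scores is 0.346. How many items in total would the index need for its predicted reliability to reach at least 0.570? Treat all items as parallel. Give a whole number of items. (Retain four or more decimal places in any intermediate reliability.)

76

r_full = 2(0.346)/(1 + 0.346) = 0.5141
Solve Spearman-Brown for n: n = 0.570(1 − 0.5141) / [0.5141(1 − 0.570)] = 1.2529
Items = 1.2529 × 60 ≈ 75.17 → 76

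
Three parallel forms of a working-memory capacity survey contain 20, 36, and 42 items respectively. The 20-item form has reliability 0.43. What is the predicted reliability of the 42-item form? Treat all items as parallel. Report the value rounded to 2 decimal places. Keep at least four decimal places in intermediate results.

Only the ratio of lengths matters: n = 42/20 = 2.1000
r_{42} = n·r / (1 + (n − 1)·r) = 0.9030 / 1.4730 ≈ 0.6130

0.61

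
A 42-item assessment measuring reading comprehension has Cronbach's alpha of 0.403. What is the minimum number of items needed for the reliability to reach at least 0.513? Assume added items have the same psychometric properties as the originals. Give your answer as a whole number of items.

n = 0.513 × (1 − 0.403) / [ 0.403 × (1 − 0.513) ]
n = 0.306261 / 0.196261 ≈ 1.5605
So the test needs 1.5605 × 42 ≈ 65.54 items; rounding up, 66.

66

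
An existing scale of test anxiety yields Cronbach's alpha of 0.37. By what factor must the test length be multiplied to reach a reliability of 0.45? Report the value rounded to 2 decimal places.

Spearman-Brown solved for the length factor n:
n = r*(1 − r) / [ r (1 − r*) ]
n = [0.45 × 0.63] / [0.37 × 0.55]
n = 0.2835 / 0.2035 ≈ 1.3931

1.39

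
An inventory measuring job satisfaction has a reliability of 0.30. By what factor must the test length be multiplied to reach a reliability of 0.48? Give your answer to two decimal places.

Rearranging the Spearman-Brown formula for n,
n = r*(1 − r) / [ r (1 − r*) ]
n = [0.48 × 0.70] / [0.30 × 0.52]
n = 0.3360 / 0.1560 ≈ 2.1538

2.15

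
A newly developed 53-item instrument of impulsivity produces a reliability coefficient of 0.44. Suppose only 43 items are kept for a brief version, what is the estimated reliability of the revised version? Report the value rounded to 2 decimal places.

Length ratio n = 43/53 = 0.8113
Apply the Spearman-Brown prophecy formula, r' = nr / [1 + (n − 1)r]:
r_new = (0.8113 × 0.44) / (1 + (0.8113 − 1) × 0.44)
     = 0.3570 / 0.9170 = 0.3893

0.39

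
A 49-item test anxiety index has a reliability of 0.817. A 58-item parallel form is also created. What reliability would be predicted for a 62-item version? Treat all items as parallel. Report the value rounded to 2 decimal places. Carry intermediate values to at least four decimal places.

0.85

Only the ratio of lengths matters: n = 62/49 = 1.2653
r_{62} = n·r / (1 + (n − 1)·r) = 1.0338 / 1.2168 ≈ 0.8496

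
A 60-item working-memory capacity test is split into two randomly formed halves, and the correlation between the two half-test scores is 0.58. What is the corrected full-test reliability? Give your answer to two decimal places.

Each half is half the length of the full test, so the full test is n = 2 times a half.
r_full = 2r_hh / (1 + r_hh) = 2 × 0.58 / (1 + 0.58)
r_full = 1.1600 / 1.5800 ≈ 0.7342

0.73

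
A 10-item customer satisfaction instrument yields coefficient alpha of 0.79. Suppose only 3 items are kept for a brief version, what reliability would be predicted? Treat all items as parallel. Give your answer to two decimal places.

0.53

The new length is 3/10 = 0.3 times the old.
r_new = (0.3 × 0.79) / (1 + (0.3 − 1) × 0.79)
     = 0.2370 / 0.4470 = 0.5302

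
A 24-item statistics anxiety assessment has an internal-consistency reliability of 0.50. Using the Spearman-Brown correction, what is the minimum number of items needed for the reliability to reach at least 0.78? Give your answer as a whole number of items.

n = 0.78 × (1 − 0.50) / [ 0.50 × (1 − 0.78) ]
  = 0.3900 / 0.1100 = 3.5455
3.5455 × 24 = 85.09 → 86 items

86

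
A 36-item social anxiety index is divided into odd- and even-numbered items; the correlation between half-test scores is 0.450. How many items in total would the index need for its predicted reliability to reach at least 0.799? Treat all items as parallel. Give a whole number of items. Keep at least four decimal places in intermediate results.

r_full = 2(0.450)/(1 + 0.450) = 0.6207
n = r_tgt(1 − r_full) / [r_full(1 − r_tgt)] = 0.799 × 0.3793 / (0.6207 × 0.201) ≈ 2.4291
Items = 2.4291 × 36 ≈ 87.45 → 88

88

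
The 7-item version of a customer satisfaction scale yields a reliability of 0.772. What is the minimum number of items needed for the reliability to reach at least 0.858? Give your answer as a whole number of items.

13

Invert Spearman-Brown to solve for n:
n = r_target (1 − r_old) / [ r_old (1 − r_target) ]
n = 0.858 × (1 − 0.772) / [ 0.772 × (1 − 0.858) ]
n = 0.195624 / 0.109624 ≈ 1.7845
Items needed = n × 7 = 1.7845 × 7 ≈ 12.49 → round up to 13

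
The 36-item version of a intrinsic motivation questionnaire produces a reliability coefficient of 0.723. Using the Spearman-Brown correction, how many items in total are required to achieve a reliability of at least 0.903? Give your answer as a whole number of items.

129

Spearman-Brown solved for the length factor n:
n = r_target (1 − r_old) / [ r_old (1 − r_target) ]
n = 0.903(1 − 0.723) / [0.723(1 − 0.903)]
  = 0.250131 / 0.070131 = 3.5666
So the test needs 3.5666 × 36 ≈ 128.40 items; rounding up, 129.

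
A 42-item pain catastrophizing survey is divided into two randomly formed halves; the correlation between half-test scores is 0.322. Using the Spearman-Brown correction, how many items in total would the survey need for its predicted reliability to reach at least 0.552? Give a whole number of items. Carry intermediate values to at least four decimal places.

r_full = 2(0.322)/(1 + 0.322) = 0.4871
Solve Spearman-Brown for n: n = 0.552(1 − 0.4871) / [0.4871(1 − 0.552)] = 1.2974
Items = 1.2974 × 42 ≈ 54.49 → 55

55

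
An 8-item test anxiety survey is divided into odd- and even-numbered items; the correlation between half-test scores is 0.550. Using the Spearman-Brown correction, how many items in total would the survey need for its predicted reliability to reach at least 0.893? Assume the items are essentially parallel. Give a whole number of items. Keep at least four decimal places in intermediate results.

28

Corrected full-test reliability: r_full = 2 × 0.550 / (1 + 0.550) ≈ 0.7097
n = r_tgt(1 − r_full) / [r_full(1 − r_tgt)] = 0.893 × 0.2903 / (0.7097 × 0.107) ≈ 3.4138
Items = 3.4138 × 8 ≈ 27.31 → 28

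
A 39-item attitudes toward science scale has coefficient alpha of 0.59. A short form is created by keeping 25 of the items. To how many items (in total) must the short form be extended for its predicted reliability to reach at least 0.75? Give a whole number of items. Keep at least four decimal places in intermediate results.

82

First, r for the 25-item form: n = 25/39 = 0.6410, so r_25 = 0.6410·0.59/(1 + (0.6410 − 1)·0.59) = 0.4798
Length factor from the short form to reach 0.75: n' = 0.75(1 − 0.4798) / [0.4798(1 − 0.75)] ≈ 3.2526
Items = 3.2526 × 25 ≈ 81.31 → 82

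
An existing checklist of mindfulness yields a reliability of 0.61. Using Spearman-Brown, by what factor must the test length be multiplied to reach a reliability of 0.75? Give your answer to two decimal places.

1.92

Rearranging the Spearman-Brown formula for n,
n = r_target (1 − r_old) / [ r_old (1 − r_target) ]
n = 0.75 × (1 − 0.61) / [ 0.61 × (1 − 0.75) ]
  = 0.2925 / 0.1525 = 1.9180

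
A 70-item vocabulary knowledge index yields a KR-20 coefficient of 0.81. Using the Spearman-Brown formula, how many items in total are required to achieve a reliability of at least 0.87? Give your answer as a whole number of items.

Spearman-Brown solved for the length factor n:
n = r*(1 − r) / [ r (1 − r*) ]
n = [0.87 × 0.19] / [0.81 × 0.13]
  = 0.1653 / 0.1053 = 1.5698
Items needed = n × 70 = 1.5698 × 70 ≈ 109.89 → round up to 110

110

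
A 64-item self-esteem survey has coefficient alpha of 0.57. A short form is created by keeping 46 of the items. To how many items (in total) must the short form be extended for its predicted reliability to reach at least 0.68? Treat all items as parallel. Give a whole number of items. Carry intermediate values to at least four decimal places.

103

First, r for the 46-item form: n = 46/64 = 0.7188, so r_46 = 0.7188·0.57/(1 + (0.7188 − 1)·0.57) = 0.4879
Length factor from the short form to reach 0.68: n' = 0.68(1 − 0.4879) / [0.4879(1 − 0.68)] ≈ 2.2304
Total items = 2.2304 × 46 = 102.60, rounded up to 103.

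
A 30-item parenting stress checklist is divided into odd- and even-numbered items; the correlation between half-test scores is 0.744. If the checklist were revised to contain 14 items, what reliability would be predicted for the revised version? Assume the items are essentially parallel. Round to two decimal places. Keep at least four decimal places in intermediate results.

0.73

First correct the split-half correlation to full-test reliability: r_full = 2 × 0.744 / (1 + 0.744) ≈ 0.8532
Length factor from 30 to 14 items: n = 14/30 = 0.4667
r_new = n·r_full / (1 + (n − 1)·r_full) = 0.3982 / 0.5450 ≈ 0.7306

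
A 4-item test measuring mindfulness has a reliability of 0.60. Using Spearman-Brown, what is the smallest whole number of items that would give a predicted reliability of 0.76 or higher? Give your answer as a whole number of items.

9

Invert Spearman-Brown to solve for n:
n = r_target (1 − r_old) / [ r_old (1 − r_target) ]
n = 0.76 × (1 − 0.60) / [ 0.60 × (1 − 0.76) ]
  = 0.3040 / 0.1440 = 2.1111
2.1111 × 4 = 8.44 → 9 items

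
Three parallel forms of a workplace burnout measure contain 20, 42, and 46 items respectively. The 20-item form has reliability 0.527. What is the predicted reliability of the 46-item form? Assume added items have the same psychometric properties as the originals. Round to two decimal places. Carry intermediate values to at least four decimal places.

0.72

The 42-item form is not needed; work directly from the 20-item form with n = 46/20 = 2.3000.
r_{46} = n·r / (1 + (n − 1)·r) = 1.2121 / 1.6851 ≈ 0.7193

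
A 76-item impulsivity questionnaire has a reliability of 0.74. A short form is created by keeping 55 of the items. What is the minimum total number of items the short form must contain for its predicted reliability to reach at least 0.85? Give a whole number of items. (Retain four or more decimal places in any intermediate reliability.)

152

First, r for the 55-item form: n = 55/76 = 0.7237, so r_55 = 0.7237·0.74/(1 + (0.7237 − 1)·0.74) = 0.6732
Then solve for n' with r_old = 0.6732, r_target = 0.85: n' = 0.85(1 − 0.6732)/[0.6732(1 − 0.85)] = 2.7508
Total items = 2.7508 × 55 = 151.29, rounded up to 152.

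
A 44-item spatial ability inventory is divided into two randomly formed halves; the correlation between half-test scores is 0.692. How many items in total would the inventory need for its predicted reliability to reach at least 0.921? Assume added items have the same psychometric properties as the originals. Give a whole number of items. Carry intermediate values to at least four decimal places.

115

r_full = 2(0.692)/(1 + 0.692) = 0.8180
Solve Spearman-Brown for n: n = 0.921(1 − 0.8180) / [0.8180(1 − 0.921)] = 2.5939
Required items = 2.5939 × 44 = 114.13, so 115 items.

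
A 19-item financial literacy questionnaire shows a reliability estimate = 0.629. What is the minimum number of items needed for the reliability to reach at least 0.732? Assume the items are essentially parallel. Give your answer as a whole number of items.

31

Invert Spearman-Brown to solve for n:
n = r_target (1 − r_old) / [ r_old (1 − r_target) ]
n = 0.732 × (1 − 0.629) / [ 0.629 × (1 − 0.732) ]
n = 0.271572 / 0.168572 ≈ 1.6110
Items needed = n × 19 = 1.6110 × 19 ≈ 30.61 → round up to 31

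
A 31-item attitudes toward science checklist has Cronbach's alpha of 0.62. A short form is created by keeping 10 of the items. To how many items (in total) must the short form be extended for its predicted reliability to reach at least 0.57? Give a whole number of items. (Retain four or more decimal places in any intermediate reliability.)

26

First, r for the 10-item form: n = 10/31 = 0.3226, so r_10 = 0.3226·0.62/(1 + (0.3226 − 1)·0.62) = 0.3448
Then solve for n' with r_old = 0.3448, r_target = 0.57: n' = 0.57(1 − 0.3448)/[0.3448(1 − 0.57)] = 2.5189
Total items = 2.5189 × 10 = 25.19, rounded up to 26.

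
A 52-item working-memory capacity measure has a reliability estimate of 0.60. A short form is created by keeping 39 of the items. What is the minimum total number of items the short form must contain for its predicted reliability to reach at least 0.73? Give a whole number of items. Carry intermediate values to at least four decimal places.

Short-form reliability: n = 39/52 = 0.7500; r_39 = n·r/(1+(n−1)r) ≈ 0.5294
Length factor from the short form to reach 0.73: n' = 0.73(1 − 0.5294) / [0.5294(1 − 0.73)] ≈ 2.4034
Total items = 2.4034 × 39 = 93.73, rounded up to 94.

94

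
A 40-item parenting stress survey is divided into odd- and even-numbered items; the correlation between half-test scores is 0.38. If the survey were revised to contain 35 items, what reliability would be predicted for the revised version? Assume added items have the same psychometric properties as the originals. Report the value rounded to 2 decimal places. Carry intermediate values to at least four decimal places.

0.52

First correct the split-half correlation to full-test reliability: r_full = 2 × 0.38 / (1 + 0.38) ≈ 0.5507
Then adjust to 35 items: n = 35/40 = 0.8750
r_new = n·r_full / (1 + (n − 1)·r_full) = 0.4819 / 0.9312 ≈ 0.5175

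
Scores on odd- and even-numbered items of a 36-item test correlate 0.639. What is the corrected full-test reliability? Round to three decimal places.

r_full = 2(0.639) / (1 + 0.639)
r_full = 1.2780 / 1.6390 ≈ 0.7797

0.780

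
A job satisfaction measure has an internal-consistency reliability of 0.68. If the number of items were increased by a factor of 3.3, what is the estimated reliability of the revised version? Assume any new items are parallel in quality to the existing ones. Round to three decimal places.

0.875

By Spearman-Brown, r_new = n r / (1 + (n − 1) r).
r_new = (3.3 × 0.68) / (1 + (3.3 − 1) × 0.68)
r_new = 2.2440 / 2.5640 ≈ 0.8752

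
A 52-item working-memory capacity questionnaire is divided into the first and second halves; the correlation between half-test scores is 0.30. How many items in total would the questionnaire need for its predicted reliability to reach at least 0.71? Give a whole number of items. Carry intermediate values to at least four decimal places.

149

r_full = 2(0.30)/(1 + 0.30) = 0.4615
n = r_tgt(1 − r_full) / [r_full(1 − r_tgt)] = 0.71 × 0.5385 / (0.4615 × 0.29) ≈ 2.8568
Items = 2.8568 × 52 ≈ 148.55 → 149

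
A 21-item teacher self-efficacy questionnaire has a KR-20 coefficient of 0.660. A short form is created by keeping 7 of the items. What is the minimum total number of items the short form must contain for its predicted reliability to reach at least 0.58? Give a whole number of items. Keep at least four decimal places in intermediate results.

15

First, r for the 7-item form: n = 7/21 = 0.3333, so r_7 = 0.3333·0.660/(1 + (0.3333 − 1)·0.660) = 0.3928
Length factor from the short form to reach 0.58: n' = 0.58(1 − 0.3928) / [0.3928(1 − 0.58)] ≈ 2.1347
Total items = 2.1347 × 7 = 14.94, rounded up to 15.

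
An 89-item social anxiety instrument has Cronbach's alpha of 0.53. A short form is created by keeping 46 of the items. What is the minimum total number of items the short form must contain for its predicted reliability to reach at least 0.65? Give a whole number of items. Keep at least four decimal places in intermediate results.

147

Short-form reliability: n = 46/89 = 0.5169; r_46 = n·r/(1+(n−1)r) ≈ 0.3682
Length factor from the short form to reach 0.65: n' = 0.65(1 − 0.3682) / [0.3682(1 − 0.65)] ≈ 3.1867
Items = 3.1867 × 46 ≈ 146.59 → 147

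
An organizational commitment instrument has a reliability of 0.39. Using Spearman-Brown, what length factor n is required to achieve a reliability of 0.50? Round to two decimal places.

Rearranging the Spearman-Brown formula for n,
n = r*(1 − r) / [ r (1 − r*) ]
n = 0.50(1 − 0.39) / [0.39(1 − 0.50)]
n = 0.3050 / 0.1950 ≈ 1.5641

1.56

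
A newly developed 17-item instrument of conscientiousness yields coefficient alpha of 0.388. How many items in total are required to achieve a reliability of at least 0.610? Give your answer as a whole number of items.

42

n = 0.610(1 − 0.388) / [0.388(1 − 0.610)]
  = 0.373320 / 0.151320 = 2.4671
Items needed = n × 17 = 2.4671 × 17 ≈ 41.94 → round up to 42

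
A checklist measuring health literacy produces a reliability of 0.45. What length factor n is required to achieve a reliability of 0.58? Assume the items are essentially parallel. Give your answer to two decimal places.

Invert Spearman-Brown to solve for n:
n = r_target (1 − r_old) / [ r_old (1 − r_target) ]
n = 0.58 × (1 − 0.45) / [ 0.45 × (1 − 0.58) ]
n = 0.3190 / 0.1890 ≈ 1.6878

1.69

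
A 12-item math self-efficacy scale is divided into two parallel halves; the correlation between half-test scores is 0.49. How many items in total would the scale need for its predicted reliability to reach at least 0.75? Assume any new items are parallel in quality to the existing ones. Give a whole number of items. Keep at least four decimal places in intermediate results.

19

Corrected full-test reliability: r_full = 2 × 0.49 / (1 + 0.49) ≈ 0.6577
Solve Spearman-Brown for n: n = 0.75(1 − 0.6577) / [0.6577(1 − 0.75)] = 1.5614
Required items = 1.5614 × 12 = 18.74, so 19 items.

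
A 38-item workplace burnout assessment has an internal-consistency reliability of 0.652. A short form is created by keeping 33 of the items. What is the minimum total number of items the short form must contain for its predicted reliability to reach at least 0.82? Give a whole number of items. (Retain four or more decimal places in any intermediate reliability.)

93

Short-form reliability: n = 33/38 = 0.8684; r_33 = n·r/(1+(n−1)r) ≈ 0.6193
Length factor from the short form to reach 0.82: n' = 0.82(1 − 0.6193) / [0.6193(1 − 0.82)] ≈ 2.8004
Items = 2.8004 × 33 ≈ 92.41 → 93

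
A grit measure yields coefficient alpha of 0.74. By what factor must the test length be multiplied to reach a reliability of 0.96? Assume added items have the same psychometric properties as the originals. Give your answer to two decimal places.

8.43

n = [0.96 × 0.26] / [0.74 × 0.04]
n = 0.2496 / 0.0296 ≈ 8.4324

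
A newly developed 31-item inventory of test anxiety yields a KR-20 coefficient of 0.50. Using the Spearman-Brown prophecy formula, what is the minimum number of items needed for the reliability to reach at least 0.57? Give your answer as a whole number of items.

42

Invert Spearman-Brown to solve for n:
n = r_target (1 − r_old) / [ r_old (1 − r_target) ]
n = [0.57 × 0.50] / [0.50 × 0.43]
n = 0.2850 / 0.2150 ≈ 1.3256
Items needed = n × 31 = 1.3256 × 31 ≈ 41.09 → round up to 42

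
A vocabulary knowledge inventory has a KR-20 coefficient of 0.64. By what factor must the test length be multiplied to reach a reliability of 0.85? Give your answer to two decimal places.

3.19

Spearman-Brown solved for the length factor n:
n = r*(1 − r) / [ r (1 − r*) ]
n = 0.85 × (1 − 0.64) / [ 0.64 × (1 − 0.85) ]
  = 0.3060 / 0.0960 = 3.1875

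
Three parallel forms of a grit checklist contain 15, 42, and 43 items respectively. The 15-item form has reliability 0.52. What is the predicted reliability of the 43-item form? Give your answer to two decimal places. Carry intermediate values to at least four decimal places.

The 42-item form is not needed; work directly from the 15-item form with n = 43/15 = 2.8667.
r_{43} = n·r / (1 + (n − 1)·r) = 1.4907 / 1.9707 ≈ 0.7564

0.76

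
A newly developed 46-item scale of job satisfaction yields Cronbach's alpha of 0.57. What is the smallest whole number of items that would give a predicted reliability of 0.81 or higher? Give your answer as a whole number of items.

n = [0.81 × 0.43] / [0.57 × 0.19]
  = 0.3483 / 0.1083 = 3.2161
Items needed = n × 46 = 3.2161 × 46 ≈ 147.94 → round up to 148

148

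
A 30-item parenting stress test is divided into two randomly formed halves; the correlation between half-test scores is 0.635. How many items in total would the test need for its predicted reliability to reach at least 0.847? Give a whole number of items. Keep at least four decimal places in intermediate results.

Corrected full-test reliability: r_full = 2 × 0.635 / (1 + 0.635) ≈ 0.7768
n = r_tgt(1 − r_full) / [r_full(1 − r_tgt)] = 0.847 × 0.2232 / (0.7768 × 0.153) ≈ 1.5907
Items = 1.5907 × 30 ≈ 47.72 → 48

48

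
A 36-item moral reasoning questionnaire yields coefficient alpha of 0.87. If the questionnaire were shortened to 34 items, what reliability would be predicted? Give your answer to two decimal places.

n = 34/36 = 0.9444
Apply the Spearman-Brown prophecy formula, r' = nr / [1 + (n − 1)r]:
r_new = (0.9444 × 0.87) / (1 + (0.9444 − 1) × 0.87)
r_new = 0.8216 / 0.9516 ≈ 0.8634

0.86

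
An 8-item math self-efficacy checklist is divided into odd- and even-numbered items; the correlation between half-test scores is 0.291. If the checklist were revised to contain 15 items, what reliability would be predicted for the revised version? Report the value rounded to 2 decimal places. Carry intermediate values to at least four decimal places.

0.61

Full-test reliability from the split-half r: r_full = 2(0.291)/(1 + 0.291) = 0.4508
Length factor from 8 to 15 items: n = 15/8 = 1.8750
r_new = n·r_full / (1 + (n − 1)·r_full) = 0.8452 / 1.3944 ≈ 0.6061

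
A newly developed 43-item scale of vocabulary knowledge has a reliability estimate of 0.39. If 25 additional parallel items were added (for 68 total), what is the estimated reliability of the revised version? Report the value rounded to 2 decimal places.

0.50

Length ratio n = 68/43 = 1.5814
r_new = 1.5814·0.39 / [1 + (1.5814 − 1)·0.39]
r_new = 0.6167 / 1.2267 ≈ 0.5027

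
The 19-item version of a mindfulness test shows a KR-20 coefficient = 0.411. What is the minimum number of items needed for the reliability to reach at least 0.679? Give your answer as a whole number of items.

Spearman-Brown solved for the length factor n:
n = r_target (1 − r_old) / [ r_old (1 − r_target) ]
n = [0.679 × 0.589] / [0.411 × 0.321]
n = 0.399931 / 0.131931 ≈ 3.0314
So the test needs 3.0314 × 19 ≈ 57.60 items; rounding up, 58.

58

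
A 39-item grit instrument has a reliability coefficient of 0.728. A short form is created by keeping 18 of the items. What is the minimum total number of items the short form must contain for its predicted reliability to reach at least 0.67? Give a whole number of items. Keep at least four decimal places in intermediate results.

Short-form reliability: n = 18/39 = 0.4615; r_18 = n·r/(1+(n−1)r) ≈ 0.5526
Then solve for n' with r_old = 0.5526, r_target = 0.67: n' = 0.67(1 − 0.5526)/[0.5526(1 − 0.67)] = 1.6438
Items = 1.6438 × 18 ≈ 29.59 → 30

30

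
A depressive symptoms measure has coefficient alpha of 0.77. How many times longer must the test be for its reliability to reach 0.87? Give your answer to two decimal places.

Spearman-Brown solved for the length factor n:
n = r_target (1 − r_old) / [ r_old (1 − r_target) ]
n = 0.87 × (1 − 0.77) / [ 0.77 × (1 − 0.87) ]
n = 0.2001 / 0.1001 ≈ 1.9990

2.00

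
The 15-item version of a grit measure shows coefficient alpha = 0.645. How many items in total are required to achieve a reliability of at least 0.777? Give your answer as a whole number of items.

29

Spearman-Brown solved for the length factor n:
n = r*(1 − r) / [ r (1 − r*) ]
n = 0.777(1 − 0.645) / [0.645(1 − 0.777)]
n = 0.275835 / 0.143835 ≈ 1.9177
So the test needs 1.9177 × 15 ≈ 28.77 items; rounding up, 29.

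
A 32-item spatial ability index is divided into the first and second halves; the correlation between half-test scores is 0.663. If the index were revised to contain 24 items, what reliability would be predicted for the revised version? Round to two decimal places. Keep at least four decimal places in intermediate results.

First correct the split-half correlation to full-test reliability: r_full = 2 × 0.663 / (1 + 0.663) ≈ 0.7974
Length factor from 32 to 24 items: n = 24/32 = 0.7500
r_new = n·r_full / (1 + (n − 1)·r_full) = 0.5980 / 0.8006 ≈ 0.7469

0.75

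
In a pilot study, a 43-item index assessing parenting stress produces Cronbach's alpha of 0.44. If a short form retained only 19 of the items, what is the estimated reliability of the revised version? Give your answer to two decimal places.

Length ratio n = 19/43 = 0.4419
Spearman-Brown: r_new = n·r / (1 + (n − 1)·r)
r_new = (0.4419 × 0.44) / (1 + (0.4419 − 1) × 0.44)
     = 0.1944 / 0.7544 = 0.2577

0.26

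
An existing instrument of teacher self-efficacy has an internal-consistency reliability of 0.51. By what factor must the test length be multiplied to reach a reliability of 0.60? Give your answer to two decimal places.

1.44

Rearranging the Spearman-Brown formula for n,
n = r*(1 − r) / [ r (1 − r*) ]
n = 0.60(1 − 0.51) / [0.51(1 − 0.60)]
  = 0.2940 / 0.2040 = 1.4412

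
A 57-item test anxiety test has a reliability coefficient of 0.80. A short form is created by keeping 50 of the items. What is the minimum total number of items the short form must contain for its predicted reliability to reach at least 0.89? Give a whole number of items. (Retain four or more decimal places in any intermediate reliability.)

116

Short-form reliability: n = 50/57 = 0.8772; r_50 = n·r/(1+(n−1)r) ≈ 0.7782
Then solve for n' with r_old = 0.7782, r_target = 0.89: n' = 0.89(1 − 0.7782)/[0.7782(1 − 0.89)] = 2.3060
Items = 2.3060 × 50 ≈ 115.30 → 116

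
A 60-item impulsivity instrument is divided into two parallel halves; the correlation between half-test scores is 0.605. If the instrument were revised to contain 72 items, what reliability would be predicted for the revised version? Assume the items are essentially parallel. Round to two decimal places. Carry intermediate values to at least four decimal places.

0.79

First correct the split-half correlation to full-test reliability: r_full = 2 × 0.605 / (1 + 0.605) ≈ 0.7539
Then adjust to 72 items: n = 72/60 = 1.2000
r_new = n·r_full / (1 + (n − 1)·r_full) = 0.9047 / 1.1508 ≈ 0.7861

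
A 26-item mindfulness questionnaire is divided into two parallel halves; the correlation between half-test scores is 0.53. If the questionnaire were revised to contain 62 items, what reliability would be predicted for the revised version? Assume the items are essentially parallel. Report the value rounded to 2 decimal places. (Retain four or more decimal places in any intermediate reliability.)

Full-test reliability from the split-half r: r_full = 2(0.53)/(1 + 0.53) = 0.6928
Length factor from 26 to 62 items: n = 62/26 = 2.3846
r_new = n·r_full / (1 + (n − 1)·r_full) = 1.6521 / 1.9593 ≈ 0.8432

0.84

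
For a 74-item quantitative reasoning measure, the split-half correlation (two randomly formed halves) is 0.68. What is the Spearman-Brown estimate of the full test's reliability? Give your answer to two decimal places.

Each half is half the length of the full test, so the full test is n = 2 times a half.
r_full = 2r_hh / (1 + r_hh) = 2 × 0.68 / (1 + 0.68)
       = 1.3600 / 1.6800 = 0.8095

0.81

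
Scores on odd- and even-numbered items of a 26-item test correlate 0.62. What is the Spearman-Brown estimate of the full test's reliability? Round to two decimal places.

0.77

The full test is twice the length of either half (n = 2).
r_full = 2r_hh / (1 + r_hh) = 2 × 0.62 / (1 + 0.62)
       = 1.2400 / 1.6200 = 0.7654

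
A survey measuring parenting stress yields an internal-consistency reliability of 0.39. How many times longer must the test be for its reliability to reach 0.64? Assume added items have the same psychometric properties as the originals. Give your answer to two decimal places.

2.78

n = [0.64 × 0.61] / [0.39 × 0.36]
n = 0.3904 / 0.1404 ≈ 2.7806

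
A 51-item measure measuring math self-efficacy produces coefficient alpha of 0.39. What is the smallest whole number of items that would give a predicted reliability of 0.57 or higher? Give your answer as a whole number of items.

n = 0.57(1 − 0.39) / [0.39(1 − 0.57)]
n = 0.3477 / 0.1677 ≈ 2.0733
Items needed = n × 51 = 2.0733 × 51 ≈ 105.74 → round up to 106

106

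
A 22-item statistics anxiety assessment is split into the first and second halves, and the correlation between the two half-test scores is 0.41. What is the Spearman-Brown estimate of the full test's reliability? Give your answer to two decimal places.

0.58

r_full = 2(0.41) / (1 + 0.41)
       = 0.8200 / 1.4100 = 0.5816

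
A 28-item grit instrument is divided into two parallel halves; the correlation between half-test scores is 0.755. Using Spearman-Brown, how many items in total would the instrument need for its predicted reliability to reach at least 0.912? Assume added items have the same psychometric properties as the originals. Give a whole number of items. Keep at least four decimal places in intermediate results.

48

Corrected full-test reliability: r_full = 2 × 0.755 / (1 + 0.755) ≈ 0.8604
n = r_tgt(1 − r_full) / [r_full(1 − r_tgt)] = 0.912 × 0.1396 / (0.8604 × 0.088) ≈ 1.6815
Items = 1.6815 × 28 ≈ 47.08 → 48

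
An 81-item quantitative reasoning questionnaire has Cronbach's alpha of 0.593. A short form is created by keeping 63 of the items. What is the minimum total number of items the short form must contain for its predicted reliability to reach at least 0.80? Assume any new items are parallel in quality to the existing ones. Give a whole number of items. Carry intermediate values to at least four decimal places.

First, r for the 63-item form: n = 63/81 = 0.7778, so r_63 = 0.7778·0.593/(1 + (0.7778 − 1)·0.593) = 0.5312
Then solve for n' with r_old = 0.5312, r_target = 0.80: n' = 0.80(1 − 0.5312)/[0.5312(1 − 0.80)] = 3.5301
Total items = 3.5301 × 63 = 222.40, rounded up to 223.

223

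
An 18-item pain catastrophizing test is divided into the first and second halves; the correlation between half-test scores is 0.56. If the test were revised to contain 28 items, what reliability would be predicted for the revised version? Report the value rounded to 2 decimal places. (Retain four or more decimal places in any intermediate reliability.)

0.80

Spearman-Brown correction (n = 2): r_full = 2·0.56/(1 + 0.56) = 0.7179
Length factor from 18 to 28 items: n = 28/18 = 1.5556
r_new = n·r_full / (1 + (n − 1)·r_full) = 1.1168 / 1.3989 ≈ 0.7983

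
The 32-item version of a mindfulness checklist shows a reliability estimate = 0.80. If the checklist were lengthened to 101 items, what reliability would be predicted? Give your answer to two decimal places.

n = 101/32 = 3.1562
Apply the Spearman-Brown prophecy formula, r' = nr / [1 + (n − 1)r]:
r_new = 3.1562·0.80 / [1 + (3.1562 − 1)·0.80]
     = 2.5250 / 2.7250 = 0.9266

0.93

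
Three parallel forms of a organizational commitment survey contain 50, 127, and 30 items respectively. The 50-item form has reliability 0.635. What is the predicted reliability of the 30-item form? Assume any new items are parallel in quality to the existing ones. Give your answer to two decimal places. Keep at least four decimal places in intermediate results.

0.51

Only the ratio of lengths matters: n = 30/50 = 0.6000
r_{30} = n·r / (1 + (n − 1)·r) = 0.3810 / 0.7460 ≈ 0.5107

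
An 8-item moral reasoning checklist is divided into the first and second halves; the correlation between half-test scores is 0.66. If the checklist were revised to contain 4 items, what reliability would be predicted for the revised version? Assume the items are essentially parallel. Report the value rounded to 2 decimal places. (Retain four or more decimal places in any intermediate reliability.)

0.66

Full-test reliability from the split-half r: r_full = 2(0.66)/(1 + 0.66) = 0.7952
Length factor from 8 to 4 items: n = 4/8 = 0.5000
r_new = n·r_full / (1 + (n − 1)·r_full) = 0.3976 / 0.6024 ≈ 0.6600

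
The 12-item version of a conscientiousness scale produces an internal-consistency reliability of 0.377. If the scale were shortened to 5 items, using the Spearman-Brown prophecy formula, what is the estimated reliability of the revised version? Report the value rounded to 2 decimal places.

0.20

n = 5/12 = 0.4167
r_new = 0.4167·0.377 / [1 + (0.4167 − 1)·0.377]
r_new = 0.1571 / 0.7801 ≈ 0.2014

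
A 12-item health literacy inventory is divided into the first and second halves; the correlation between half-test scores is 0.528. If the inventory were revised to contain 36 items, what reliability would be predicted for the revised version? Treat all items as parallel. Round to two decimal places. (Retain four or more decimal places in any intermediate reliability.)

Spearman-Brown correction (n = 2): r_full = 2·0.528/(1 + 0.528) = 0.6911
Then adjust to 36 items: n = 36/12 = 3.0000
r_new = n·r_full / (1 + (n − 1)·r_full) = 2.0733 / 2.3822 ≈ 0.8703

0.87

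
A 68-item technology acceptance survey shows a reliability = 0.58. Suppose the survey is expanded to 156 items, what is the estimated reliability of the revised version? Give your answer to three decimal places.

0.760

Length ratio n = 156/68 = 2.2941
r_new = 2.2941·0.58 / [1 + (2.2941 − 1)·0.58]
     = 1.3306 / 1.7506 = 0.7601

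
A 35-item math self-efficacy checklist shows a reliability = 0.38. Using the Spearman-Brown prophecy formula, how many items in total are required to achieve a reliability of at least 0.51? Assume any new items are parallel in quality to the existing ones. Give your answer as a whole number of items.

60

n = 0.51(1 − 0.38) / [0.38(1 − 0.51)]
n = 0.3162 / 0.1862 ≈ 1.6982
1.6982 × 35 = 59.44 → 60 items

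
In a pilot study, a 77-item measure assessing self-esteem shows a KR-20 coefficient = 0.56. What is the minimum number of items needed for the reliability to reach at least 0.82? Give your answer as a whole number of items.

276

Spearman-Brown solved for the length factor n:
n = r_target (1 − r_old) / [ r_old (1 − r_target) ]
n = 0.82(1 − 0.56) / [0.56(1 − 0.82)]
  = 0.3608 / 0.1008 = 3.5794
So the test needs 3.5794 × 77 ≈ 275.61 items; rounding up, 276.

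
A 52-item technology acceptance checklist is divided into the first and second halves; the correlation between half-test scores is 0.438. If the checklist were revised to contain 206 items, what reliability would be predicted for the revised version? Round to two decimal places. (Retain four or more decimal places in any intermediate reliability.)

0.86

Spearman-Brown correction (n = 2): r_full = 2·0.438/(1 + 0.438) = 0.6092
Then adjust to 206 items: n = 206/52 = 3.9615
r_new = n·r_full / (1 + (n − 1)·r_full) = 2.4133 / 2.8041 ≈ 0.8606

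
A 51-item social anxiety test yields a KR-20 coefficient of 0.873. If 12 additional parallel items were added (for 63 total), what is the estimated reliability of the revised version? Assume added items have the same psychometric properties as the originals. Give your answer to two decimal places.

Length ratio n = 63/51 = 1.2353
r_new = (1.2353 × 0.873) / (1 + (1.2353 − 1) × 0.873)
     = 1.0784 / 1.2054 = 0.8946

0.89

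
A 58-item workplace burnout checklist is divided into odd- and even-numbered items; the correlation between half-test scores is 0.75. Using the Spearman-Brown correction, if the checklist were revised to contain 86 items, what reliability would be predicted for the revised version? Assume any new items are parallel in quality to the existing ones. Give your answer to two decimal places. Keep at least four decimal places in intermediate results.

0.90

Full-test reliability from the split-half r: r_full = 2(0.75)/(1 + 0.75) = 0.8571
Then adjust to 86 items: n = 86/58 = 1.4828
r_new = n·r_full / (1 + (n − 1)·r_full) = 1.2709 / 1.4138 ≈ 0.8989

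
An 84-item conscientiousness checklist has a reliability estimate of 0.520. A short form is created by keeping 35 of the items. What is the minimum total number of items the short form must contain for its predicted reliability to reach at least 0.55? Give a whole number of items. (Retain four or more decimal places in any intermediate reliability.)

95

Short-form reliability: n = 35/84 = 0.4167; r_35 = n·r/(1+(n−1)r) ≈ 0.3110
Then solve for n' with r_old = 0.3110, r_target = 0.55: n' = 0.55(1 − 0.3110)/[0.3110(1 − 0.55)] = 2.7078
Total items = 2.7078 × 35 = 94.77, rounded up to 95.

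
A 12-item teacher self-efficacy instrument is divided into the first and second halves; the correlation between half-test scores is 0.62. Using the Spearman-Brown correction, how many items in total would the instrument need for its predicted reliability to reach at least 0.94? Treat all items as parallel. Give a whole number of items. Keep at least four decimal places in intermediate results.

58

Corrected full-test reliability: r_full = 2 × 0.62 / (1 + 0.62) ≈ 0.7654
n = r_tgt(1 − r_full) / [r_full(1 − r_tgt)] = 0.94 × 0.2346 / (0.7654 × 0.06) ≈ 4.8019
Required items = 4.8019 × 12 = 57.62, so 58 items.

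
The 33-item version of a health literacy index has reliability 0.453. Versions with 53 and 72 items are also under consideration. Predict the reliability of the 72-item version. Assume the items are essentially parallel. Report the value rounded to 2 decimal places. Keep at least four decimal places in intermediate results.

0.64

The 53-item form is not needed; work directly from the 33-item form with n = 72/33 = 2.1818.
r_{72} = n·r / (1 + (n − 1)·r) = 0.9884 / 1.5354 ≈ 0.6437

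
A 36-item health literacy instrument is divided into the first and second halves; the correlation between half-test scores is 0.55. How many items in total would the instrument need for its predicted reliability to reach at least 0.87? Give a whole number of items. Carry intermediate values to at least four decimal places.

r_full = 2(0.55)/(1 + 0.55) = 0.7097
n = r_tgt(1 − r_full) / [r_full(1 − r_tgt)] = 0.87 × 0.2903 / (0.7097 × 0.13) ≈ 2.7375
Required items = 2.7375 × 36 = 98.55, so 99 items.

99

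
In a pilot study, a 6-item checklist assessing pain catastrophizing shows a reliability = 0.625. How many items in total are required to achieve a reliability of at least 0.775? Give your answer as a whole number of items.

n = 0.775 × (1 − 0.625) / [ 0.625 × (1 − 0.775) ]
  = 0.290625 / 0.140625 = 2.0667
2.0667 × 6 = 12.40 → 13 items

13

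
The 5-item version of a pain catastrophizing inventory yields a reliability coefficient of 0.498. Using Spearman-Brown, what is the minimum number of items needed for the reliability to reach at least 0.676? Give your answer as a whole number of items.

11

Invert Spearman-Brown to solve for n:
n = r_target (1 − r_old) / [ r_old (1 − r_target) ]
n = 0.676 × (1 − 0.498) / [ 0.498 × (1 − 0.676) ]
  = 0.339352 / 0.161352 = 2.1032
So the test needs 2.1032 × 5 ≈ 10.52 items; rounding up, 11.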